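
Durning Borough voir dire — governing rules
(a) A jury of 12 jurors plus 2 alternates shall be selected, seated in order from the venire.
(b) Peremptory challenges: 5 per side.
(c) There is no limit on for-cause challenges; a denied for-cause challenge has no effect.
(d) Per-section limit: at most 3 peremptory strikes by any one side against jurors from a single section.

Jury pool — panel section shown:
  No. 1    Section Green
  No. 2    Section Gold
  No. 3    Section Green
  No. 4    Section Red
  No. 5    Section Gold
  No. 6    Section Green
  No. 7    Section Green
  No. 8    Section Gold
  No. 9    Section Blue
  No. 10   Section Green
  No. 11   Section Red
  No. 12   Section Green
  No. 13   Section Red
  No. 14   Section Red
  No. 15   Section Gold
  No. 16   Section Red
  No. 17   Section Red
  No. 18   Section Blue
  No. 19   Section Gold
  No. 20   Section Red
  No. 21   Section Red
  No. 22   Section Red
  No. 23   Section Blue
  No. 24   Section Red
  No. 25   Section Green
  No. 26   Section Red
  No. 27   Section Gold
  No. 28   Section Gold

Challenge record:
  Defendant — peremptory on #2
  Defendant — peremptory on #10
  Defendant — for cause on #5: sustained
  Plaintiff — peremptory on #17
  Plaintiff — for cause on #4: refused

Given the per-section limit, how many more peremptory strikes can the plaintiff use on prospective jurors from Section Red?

2

Plaintiff peremptories so far: #17 — 1 of 5 used, 4 left overall.
Against Section Red: #17 — 1 used; per-section cap 3 leaves 2.
Binding limit: min(4, 2) = 2.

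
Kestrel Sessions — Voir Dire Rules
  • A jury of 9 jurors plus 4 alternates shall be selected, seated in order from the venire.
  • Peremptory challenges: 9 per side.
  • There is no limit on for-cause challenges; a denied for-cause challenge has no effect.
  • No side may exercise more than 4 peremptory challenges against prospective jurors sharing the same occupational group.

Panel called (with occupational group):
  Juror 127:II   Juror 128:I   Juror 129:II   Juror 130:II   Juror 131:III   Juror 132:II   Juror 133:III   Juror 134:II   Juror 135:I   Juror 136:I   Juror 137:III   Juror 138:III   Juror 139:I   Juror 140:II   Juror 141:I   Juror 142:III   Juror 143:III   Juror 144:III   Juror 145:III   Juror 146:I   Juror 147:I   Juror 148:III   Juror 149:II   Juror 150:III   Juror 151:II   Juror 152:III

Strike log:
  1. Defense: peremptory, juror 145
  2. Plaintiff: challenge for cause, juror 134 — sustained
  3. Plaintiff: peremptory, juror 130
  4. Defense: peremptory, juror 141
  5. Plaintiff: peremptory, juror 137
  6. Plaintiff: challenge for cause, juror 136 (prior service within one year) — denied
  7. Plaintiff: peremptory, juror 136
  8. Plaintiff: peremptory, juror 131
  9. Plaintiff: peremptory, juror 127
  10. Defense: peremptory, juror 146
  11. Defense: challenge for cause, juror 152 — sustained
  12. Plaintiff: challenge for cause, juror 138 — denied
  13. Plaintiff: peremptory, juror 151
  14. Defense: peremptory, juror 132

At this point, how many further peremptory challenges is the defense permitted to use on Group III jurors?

3

Defense peremptories so far: #145, #141, #146, #132 — 4 of 9 used, 5 left overall.
Against Group III: #145 — 1 used; per-group cap 4 leaves 3.
Binding limit: min(5, 3) = 3.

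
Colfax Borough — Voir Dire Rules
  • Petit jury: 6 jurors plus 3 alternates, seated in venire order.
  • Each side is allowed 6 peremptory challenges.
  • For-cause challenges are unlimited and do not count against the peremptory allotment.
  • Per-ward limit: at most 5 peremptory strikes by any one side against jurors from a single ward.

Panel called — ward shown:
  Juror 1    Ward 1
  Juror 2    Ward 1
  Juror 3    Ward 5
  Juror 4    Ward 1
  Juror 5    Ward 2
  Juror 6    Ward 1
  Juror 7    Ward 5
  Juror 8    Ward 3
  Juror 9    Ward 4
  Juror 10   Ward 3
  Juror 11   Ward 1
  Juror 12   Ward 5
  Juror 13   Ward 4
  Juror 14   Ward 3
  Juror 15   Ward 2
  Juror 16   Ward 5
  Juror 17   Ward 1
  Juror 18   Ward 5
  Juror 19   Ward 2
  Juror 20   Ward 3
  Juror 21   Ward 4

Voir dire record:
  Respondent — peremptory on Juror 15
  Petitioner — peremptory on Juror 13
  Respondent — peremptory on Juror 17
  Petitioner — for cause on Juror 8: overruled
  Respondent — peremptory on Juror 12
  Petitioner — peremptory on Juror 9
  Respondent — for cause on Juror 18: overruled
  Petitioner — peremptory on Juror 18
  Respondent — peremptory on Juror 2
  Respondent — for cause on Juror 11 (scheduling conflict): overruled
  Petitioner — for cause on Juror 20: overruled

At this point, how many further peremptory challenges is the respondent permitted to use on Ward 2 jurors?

Respondent peremptories so far: #15, #17, #12, #2 — 4 of 6 used, 2 left overall.
Against Ward 2: #15 — 1 used; per-ward cap 5 leaves 4.
Binding limit: min(2, 4) = 2.

2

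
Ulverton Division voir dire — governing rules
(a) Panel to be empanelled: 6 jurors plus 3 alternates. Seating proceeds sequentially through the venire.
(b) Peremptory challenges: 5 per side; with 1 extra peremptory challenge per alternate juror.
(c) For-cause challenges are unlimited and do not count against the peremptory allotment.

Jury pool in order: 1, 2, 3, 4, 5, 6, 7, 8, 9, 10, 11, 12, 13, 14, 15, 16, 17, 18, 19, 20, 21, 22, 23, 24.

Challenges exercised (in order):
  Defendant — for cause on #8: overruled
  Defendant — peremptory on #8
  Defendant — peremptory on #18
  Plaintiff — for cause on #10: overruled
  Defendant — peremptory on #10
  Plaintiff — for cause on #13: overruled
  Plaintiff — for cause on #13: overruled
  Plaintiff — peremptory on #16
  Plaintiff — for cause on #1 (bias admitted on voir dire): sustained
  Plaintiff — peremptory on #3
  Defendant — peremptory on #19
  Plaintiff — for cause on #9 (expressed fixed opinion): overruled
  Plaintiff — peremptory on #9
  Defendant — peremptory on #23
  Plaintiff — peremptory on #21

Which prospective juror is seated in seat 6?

Removed: #1, #3, #8, #9, #10, #16, #18, #19, #21, #23. (#13 stays — for-cause denied.)
Filling seats in venire order through position 6: #2, #4, #5, #6, #7, #11.
So seat 6 is #11.

11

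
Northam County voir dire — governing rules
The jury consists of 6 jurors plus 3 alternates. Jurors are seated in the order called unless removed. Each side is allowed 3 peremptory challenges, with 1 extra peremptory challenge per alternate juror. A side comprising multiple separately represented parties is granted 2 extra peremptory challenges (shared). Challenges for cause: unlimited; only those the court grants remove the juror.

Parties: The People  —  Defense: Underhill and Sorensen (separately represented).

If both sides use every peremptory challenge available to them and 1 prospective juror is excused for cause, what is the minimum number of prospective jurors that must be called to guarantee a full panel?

Seats to fill: 6 + 3 alternates = 9.
Peremptories — The People: 3 + 1×3 = 6; Defense: 3 + 1×3 + 2 = 8; total 14.
For-cause removals: 1.
Minimum venire: 9 + 14 + 1 = 24.

24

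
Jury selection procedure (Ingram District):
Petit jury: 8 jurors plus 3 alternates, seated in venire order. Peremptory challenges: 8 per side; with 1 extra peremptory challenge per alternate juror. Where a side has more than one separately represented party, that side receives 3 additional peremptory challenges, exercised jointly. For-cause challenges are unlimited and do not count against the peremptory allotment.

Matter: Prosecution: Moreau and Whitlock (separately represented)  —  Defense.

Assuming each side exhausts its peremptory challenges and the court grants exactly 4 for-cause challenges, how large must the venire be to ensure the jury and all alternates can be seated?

40

Seats to fill: 8 + 3 alternates = 11.
Peremptories — Prosecution: 8 + 1×3 + 3 = 14; Defense: 8 + 1×3 = 11; total 25.
For-cause removals: 4.
Minimum venire: 11 + 25 + 4 = 40.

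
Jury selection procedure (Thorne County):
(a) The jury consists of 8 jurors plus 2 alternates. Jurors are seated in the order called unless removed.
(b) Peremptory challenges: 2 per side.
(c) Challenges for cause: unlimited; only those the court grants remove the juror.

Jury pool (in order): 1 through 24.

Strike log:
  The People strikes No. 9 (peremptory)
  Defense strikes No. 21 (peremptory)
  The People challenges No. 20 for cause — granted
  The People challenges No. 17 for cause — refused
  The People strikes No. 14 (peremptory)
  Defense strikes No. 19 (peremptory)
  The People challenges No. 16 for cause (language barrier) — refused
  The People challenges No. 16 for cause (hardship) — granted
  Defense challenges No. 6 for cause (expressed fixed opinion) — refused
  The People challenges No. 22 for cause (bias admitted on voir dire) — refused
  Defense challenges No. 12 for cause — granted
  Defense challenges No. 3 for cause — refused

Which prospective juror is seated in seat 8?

8

Removed: #9, #12, #14, #16, #19, #20, #21. (#3, #6, #17, #22 stay — for-cause denied.)
Seating in order: seats 1–8 → #1, #2, #3, #4, #5, #6, #7, #8; alternates → #10, #11.
So seat 8 is #8.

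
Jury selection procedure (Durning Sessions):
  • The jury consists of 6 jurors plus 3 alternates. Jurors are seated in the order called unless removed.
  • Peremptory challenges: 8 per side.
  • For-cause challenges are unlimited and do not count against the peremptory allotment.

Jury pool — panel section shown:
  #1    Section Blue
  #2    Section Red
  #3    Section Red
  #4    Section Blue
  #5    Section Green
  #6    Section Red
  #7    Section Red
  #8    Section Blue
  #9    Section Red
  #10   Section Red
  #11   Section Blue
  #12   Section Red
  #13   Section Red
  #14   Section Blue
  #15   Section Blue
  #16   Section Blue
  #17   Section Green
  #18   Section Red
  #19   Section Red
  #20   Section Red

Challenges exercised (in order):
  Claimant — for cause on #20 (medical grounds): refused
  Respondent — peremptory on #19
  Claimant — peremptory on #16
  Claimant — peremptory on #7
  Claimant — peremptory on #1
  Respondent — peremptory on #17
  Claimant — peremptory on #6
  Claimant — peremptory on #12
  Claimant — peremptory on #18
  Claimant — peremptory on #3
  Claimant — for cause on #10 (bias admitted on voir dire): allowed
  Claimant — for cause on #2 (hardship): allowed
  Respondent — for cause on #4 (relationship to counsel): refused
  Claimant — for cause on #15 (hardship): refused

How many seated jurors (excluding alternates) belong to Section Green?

Removed: #1, #2, #3, #6, #7, #10, #12, #16, #17, #18, #19.
Seated jurors 1–6: #4, #5, #8, #9, #11, #13 (alternates #14, #15, #20 not counted).
Of those, in Section Green: #5 → 1.

1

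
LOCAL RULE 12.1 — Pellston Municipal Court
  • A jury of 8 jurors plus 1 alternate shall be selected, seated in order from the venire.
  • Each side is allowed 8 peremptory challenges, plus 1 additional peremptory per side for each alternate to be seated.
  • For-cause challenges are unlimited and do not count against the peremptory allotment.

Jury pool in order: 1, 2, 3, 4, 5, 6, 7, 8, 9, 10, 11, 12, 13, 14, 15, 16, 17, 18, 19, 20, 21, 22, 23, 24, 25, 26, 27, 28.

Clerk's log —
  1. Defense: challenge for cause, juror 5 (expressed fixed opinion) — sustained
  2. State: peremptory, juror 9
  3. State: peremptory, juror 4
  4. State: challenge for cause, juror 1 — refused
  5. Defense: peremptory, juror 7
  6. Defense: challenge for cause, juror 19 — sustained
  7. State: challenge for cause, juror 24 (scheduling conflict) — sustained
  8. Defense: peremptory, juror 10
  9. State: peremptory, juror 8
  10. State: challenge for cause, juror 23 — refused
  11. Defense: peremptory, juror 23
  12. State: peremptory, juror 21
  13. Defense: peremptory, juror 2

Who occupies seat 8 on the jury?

15

Removed: #2, #4, #5, #7, #8, #9, #10, #19, #21, #23, #24. (#1 stays — for-cause denied.)
Seating in order: seats 1–8 → #1, #3, #6, #11, #12, #13, #14, #15; alternates → #16.
So seat 8 is #15.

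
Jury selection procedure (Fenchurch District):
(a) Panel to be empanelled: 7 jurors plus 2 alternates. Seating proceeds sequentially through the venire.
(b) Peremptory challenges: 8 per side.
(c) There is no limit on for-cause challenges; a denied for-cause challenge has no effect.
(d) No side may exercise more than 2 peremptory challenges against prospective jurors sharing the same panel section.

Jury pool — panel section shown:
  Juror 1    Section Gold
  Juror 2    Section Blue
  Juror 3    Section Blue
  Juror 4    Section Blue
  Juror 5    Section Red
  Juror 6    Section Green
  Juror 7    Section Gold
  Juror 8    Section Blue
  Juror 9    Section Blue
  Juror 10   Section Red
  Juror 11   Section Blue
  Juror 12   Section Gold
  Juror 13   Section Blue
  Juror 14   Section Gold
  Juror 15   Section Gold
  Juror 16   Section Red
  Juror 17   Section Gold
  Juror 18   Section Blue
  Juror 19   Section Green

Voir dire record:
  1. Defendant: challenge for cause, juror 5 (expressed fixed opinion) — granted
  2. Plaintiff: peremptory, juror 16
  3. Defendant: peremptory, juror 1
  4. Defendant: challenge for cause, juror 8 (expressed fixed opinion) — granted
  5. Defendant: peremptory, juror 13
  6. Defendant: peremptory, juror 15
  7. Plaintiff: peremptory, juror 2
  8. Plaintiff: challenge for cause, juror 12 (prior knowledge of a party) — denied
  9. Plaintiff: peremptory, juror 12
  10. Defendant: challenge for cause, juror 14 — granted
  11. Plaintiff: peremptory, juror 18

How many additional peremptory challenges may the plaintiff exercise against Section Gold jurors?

Plaintiff peremptories so far: #16, #2, #12, #18 — 4 of 8 used, 4 left overall.
Against Section Gold: #12 — 1 used; per-section cap 2 leaves 1.
Binding limit: min(4, 1) = 1.

1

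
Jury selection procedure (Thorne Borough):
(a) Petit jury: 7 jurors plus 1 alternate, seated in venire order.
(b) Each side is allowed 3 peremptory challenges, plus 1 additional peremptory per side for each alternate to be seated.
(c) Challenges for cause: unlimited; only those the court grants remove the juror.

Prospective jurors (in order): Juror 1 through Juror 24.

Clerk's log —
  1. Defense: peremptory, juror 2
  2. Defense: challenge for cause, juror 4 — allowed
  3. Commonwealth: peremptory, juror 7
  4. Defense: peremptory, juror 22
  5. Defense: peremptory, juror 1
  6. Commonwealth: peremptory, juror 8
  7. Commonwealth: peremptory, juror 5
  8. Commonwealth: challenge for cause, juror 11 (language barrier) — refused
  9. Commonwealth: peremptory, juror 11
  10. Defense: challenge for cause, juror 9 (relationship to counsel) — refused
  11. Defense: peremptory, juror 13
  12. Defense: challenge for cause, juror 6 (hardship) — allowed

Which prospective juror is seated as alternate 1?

Removed: #1, #2, #4, #5, #6, #7, #8, #11, #13, #22. (#9 stays — for-cause denied.)
Filling seats in venire order through position 8: #3, #9, #10, #12, #14, #15, #16, #17.
So alternate 1 is #17.

17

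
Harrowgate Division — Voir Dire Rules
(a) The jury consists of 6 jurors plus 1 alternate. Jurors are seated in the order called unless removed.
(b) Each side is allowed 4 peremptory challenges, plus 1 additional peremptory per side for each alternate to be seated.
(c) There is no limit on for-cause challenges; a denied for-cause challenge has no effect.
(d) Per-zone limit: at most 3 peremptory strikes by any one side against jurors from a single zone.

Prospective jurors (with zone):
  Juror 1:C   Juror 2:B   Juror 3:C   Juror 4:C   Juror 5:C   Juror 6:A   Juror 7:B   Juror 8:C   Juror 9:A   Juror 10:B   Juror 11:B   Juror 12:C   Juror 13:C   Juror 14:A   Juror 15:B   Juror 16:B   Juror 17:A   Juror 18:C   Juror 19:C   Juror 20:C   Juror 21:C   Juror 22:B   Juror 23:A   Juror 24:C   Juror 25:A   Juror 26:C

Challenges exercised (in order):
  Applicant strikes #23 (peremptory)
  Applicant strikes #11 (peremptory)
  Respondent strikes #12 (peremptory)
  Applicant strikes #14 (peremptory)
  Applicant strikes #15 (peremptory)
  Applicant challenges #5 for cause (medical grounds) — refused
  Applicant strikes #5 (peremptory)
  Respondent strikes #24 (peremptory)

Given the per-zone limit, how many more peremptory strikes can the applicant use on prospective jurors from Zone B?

0

Applicant peremptories so far: #23, #11, #14, #15, #5 — 5 of 5 used, 0 left overall.
Against Zone B: #11, #15 — 2 used; per-zone cap 3 leaves 1.
Binding limit: min(0, 1) = 0.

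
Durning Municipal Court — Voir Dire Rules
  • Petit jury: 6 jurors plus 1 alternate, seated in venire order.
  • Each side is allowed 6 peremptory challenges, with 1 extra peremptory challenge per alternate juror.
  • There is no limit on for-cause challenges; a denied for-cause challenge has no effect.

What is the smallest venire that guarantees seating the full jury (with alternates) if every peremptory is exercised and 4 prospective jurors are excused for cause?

Seats to fill: 6 + 1 alternates = 7.
Peremptories: 6 + 1×1 = 7 per side × 2 sides = 14.
For-cause removals: 4.
Minimum venire: 7 + 14 + 4 = 25.

25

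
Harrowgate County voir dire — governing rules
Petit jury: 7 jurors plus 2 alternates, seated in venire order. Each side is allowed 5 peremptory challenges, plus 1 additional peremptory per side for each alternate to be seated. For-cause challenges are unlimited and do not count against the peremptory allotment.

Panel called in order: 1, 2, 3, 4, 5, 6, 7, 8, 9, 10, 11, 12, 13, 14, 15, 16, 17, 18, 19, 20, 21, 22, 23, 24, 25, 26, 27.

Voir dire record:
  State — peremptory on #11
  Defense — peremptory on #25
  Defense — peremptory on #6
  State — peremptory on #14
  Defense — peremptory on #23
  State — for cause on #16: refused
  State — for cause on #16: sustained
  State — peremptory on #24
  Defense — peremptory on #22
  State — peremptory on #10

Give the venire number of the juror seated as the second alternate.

12

Removed: #6, #10, #11, #14, #16, #22, #23, #24, #25.
Filling seats in venire order through position 9: #1, #2, #3, #4, #5, #7, #8, #9, #12.
So alternate 2 is #12.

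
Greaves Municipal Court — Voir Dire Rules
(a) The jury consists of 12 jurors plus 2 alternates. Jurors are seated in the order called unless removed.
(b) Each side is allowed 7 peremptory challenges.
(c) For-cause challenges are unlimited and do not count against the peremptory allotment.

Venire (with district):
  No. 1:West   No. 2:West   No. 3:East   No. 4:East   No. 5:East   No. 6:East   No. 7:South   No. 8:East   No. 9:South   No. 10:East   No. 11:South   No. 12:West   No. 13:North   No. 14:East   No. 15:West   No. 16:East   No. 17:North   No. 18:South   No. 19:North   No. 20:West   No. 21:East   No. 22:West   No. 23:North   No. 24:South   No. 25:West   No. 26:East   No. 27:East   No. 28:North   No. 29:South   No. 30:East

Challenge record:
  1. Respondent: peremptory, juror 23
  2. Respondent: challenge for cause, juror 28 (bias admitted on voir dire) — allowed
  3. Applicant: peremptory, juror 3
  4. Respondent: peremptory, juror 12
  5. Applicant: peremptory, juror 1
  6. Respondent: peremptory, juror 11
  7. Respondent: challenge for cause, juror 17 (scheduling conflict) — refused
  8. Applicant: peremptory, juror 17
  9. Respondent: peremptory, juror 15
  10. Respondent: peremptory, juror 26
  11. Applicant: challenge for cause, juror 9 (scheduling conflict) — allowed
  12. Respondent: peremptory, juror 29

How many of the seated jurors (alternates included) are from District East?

8

Removed: #1, #3, #9, #11, #12, #15, #17, #23, #26, #28, #29.
Seated (14 incl. alternates): #2, #4, #5, #6, #7, #8, #10, #13, #14, #16, #18, #19, #20, #21.
Of those, in District East: #4, #5, #6, #8, #10, #14, #16, #21 → 8.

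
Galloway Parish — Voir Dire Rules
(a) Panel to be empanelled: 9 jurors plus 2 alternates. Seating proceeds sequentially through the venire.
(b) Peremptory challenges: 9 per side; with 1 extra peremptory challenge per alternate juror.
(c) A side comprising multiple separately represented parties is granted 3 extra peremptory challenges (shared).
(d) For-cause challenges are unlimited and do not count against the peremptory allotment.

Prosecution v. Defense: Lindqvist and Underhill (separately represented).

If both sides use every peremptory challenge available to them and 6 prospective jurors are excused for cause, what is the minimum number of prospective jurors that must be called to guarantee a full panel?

Seats to fill: 9 + 2 alternates = 11.
Peremptories — Prosecution: 9 + 1×2 = 11; Defense: 9 + 1×2 + 3 = 14; total 25.
For-cause removals: 6.
Minimum venire: 11 + 25 + 6 = 42.

42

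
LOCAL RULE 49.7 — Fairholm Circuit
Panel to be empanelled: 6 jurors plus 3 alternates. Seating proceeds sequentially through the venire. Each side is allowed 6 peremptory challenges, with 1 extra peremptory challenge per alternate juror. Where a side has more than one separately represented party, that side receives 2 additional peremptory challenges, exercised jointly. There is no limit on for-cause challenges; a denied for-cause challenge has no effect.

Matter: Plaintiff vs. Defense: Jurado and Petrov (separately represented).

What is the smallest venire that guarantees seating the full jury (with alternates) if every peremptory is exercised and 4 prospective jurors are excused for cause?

Seats to fill: 6 + 3 alternates = 9.
Peremptories — Plaintiff: 6 + 1×3 = 9; Defense: 6 + 1×3 + 2 = 11; total 20.
For-cause removals: 4.
Minimum venire: 9 + 20 + 4 = 33.

33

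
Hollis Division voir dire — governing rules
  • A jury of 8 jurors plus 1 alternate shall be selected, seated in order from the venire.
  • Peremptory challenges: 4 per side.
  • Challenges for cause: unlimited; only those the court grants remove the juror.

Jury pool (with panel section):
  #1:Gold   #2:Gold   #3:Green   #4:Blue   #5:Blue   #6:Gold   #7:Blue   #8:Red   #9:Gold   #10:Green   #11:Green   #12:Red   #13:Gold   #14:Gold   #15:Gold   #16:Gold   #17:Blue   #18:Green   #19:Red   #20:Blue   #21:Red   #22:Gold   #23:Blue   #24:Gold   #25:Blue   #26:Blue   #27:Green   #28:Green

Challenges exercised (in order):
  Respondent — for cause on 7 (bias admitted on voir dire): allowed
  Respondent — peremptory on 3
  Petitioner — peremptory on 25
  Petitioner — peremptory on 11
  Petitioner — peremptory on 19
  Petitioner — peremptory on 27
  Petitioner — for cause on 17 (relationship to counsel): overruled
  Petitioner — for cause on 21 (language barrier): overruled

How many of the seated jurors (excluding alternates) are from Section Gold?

Removed: #3, #7, #11, #19, #25, #27.
Seated jurors 1–8: #1, #2, #4, #5, #6, #8, #9, #10 (alternates #12 not counted).
Of those, in Section Gold: #1, #2, #6, #9 → 4.

4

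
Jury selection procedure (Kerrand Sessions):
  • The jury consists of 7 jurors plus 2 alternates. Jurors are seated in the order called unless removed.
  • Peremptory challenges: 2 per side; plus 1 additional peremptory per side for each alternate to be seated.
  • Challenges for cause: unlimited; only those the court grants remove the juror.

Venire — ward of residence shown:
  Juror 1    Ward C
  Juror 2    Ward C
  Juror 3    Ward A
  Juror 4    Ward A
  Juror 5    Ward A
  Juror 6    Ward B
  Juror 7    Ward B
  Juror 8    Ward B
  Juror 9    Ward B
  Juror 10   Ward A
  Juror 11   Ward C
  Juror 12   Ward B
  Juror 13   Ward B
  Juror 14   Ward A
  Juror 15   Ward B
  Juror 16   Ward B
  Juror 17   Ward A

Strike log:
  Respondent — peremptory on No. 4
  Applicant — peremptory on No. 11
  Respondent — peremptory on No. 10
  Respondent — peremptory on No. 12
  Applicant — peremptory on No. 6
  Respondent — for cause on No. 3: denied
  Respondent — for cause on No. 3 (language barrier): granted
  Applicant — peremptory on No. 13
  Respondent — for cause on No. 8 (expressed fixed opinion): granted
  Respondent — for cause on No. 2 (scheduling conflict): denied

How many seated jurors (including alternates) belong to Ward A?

Removed: #3, #4, #6, #8, #10, #11, #12, #13.
Seated (9 incl. alternates): #1, #2, #5, #7, #9, #14, #15, #16, #17.
Of those, in Ward A: #5, #14, #17 → 3.

3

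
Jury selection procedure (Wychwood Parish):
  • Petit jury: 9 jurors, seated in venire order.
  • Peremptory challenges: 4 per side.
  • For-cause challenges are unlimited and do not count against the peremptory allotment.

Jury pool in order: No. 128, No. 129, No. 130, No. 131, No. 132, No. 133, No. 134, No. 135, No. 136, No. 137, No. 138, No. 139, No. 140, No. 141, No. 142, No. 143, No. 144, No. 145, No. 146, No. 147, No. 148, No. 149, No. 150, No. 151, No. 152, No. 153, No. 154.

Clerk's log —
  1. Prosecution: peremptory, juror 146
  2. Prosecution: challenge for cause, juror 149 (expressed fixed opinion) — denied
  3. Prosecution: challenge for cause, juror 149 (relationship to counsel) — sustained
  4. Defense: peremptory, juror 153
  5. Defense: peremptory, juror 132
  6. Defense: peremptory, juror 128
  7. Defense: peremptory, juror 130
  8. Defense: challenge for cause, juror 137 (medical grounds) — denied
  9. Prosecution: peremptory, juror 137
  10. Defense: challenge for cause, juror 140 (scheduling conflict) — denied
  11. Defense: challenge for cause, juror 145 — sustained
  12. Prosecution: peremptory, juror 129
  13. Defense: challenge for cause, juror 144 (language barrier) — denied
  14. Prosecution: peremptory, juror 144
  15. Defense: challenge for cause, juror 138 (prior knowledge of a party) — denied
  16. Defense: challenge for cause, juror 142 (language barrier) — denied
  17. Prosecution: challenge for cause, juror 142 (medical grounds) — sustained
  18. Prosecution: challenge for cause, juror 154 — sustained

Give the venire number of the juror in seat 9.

141

Removed: #128, #129, #130, #132, #137, #142, #144, #145, #146, #149, #153, #154. (#138, #140 stay — for-cause denied.)
Filling seats in venire order through position 9: #131, #133, #134, #135, #136, #138, #139, #140, #141.
So seat 9 is #141.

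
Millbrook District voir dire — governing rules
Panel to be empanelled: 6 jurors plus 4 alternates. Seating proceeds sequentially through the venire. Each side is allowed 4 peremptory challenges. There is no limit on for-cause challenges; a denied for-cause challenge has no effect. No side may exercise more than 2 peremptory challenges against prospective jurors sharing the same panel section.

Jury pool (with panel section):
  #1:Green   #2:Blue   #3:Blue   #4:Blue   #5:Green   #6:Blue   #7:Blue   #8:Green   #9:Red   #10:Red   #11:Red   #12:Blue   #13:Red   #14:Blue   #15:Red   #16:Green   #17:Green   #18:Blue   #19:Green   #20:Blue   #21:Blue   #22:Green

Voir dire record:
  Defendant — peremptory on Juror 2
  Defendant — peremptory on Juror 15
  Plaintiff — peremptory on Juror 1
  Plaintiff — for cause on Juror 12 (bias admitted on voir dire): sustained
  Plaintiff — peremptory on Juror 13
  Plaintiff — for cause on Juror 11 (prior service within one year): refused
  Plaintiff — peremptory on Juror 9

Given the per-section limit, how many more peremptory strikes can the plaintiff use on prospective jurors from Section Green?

Plaintiff peremptories so far: #1, #13, #9 — 3 of 4 used, 1 left overall.
Against Section Green: #1 — 1 used; per-section cap 2 leaves 1.
Binding limit: min(1, 1) = 1.

1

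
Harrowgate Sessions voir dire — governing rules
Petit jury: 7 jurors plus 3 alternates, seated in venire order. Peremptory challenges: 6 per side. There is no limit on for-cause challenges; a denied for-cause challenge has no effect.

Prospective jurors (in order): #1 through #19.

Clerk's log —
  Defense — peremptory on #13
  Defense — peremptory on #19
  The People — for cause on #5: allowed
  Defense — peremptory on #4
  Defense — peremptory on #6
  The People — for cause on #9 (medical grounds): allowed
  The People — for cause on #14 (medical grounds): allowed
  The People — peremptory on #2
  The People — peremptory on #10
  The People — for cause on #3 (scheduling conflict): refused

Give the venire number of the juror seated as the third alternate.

18

Removed: #2, #4, #5, #6, #9, #10, #13, #14, #19. (#3 stays — for-cause denied.)
Filling seats in venire order through position 10: #1, #3, #7, #8, #11, #12, #15, #16, #17, #18.
So alternate 3 is #18.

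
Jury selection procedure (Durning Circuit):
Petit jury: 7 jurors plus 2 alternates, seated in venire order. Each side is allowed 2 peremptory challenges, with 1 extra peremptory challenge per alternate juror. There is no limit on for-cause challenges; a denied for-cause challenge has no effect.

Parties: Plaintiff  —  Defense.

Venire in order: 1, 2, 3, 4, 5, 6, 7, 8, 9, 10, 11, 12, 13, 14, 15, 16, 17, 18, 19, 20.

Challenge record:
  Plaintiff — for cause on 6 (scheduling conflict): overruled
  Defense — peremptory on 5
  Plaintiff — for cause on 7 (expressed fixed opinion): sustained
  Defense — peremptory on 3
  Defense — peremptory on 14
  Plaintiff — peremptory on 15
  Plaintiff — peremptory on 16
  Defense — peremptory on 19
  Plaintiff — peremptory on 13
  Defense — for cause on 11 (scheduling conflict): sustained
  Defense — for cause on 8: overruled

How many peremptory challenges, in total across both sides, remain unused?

1

Plaintiff allotment: 2 base + 1 × 2 alternates = 4. Defense allotment: 2 base + 1 × 2 alternates = 4.
Plaintiff peremptories used: #15, #16, #13 — 3 (for-cause on #6, #7 don't count).
Defense peremptories used: #5, #3, #14, #19 — 4 (for-cause on #11, #8 don't count).
Remaining: (4 − 3) + (4 − 4) = 1.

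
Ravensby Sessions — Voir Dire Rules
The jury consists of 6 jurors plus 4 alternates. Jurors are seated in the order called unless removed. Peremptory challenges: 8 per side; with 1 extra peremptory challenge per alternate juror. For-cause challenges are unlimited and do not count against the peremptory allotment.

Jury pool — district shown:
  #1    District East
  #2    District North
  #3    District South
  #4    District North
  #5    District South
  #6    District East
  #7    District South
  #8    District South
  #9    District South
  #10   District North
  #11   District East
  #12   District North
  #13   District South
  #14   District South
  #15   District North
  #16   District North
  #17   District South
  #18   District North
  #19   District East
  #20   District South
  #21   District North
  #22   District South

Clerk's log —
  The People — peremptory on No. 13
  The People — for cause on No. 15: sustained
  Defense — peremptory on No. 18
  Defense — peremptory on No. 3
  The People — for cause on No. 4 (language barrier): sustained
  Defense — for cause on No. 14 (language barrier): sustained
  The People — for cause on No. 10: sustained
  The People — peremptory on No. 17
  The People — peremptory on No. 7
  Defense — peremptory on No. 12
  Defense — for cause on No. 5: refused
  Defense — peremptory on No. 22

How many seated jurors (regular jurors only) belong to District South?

3

Removed: #3, #4, #7, #10, #12, #13, #14, #15, #17, #18, #22.
Seated jurors 1–6: #1, #2, #5, #6, #8, #9 (alternates #11, #16, #19, #20 not counted).
Of those, in District South: #5, #8, #9 → 3.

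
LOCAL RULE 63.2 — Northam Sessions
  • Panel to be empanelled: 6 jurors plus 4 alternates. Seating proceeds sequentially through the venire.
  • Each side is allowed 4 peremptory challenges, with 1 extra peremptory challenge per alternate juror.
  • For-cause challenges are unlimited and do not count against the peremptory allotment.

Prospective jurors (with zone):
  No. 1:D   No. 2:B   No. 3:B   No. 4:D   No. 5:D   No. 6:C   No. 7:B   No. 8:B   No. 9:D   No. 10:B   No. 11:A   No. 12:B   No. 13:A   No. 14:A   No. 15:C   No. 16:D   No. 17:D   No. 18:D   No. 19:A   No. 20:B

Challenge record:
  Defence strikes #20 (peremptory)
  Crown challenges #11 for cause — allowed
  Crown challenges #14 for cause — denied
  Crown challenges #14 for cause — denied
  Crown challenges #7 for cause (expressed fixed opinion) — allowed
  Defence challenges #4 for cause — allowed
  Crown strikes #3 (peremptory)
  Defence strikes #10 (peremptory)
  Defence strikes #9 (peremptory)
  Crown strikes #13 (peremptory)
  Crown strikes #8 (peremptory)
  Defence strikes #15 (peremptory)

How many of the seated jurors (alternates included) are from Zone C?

1

Removed: #3, #4, #7, #8, #9, #10, #11, #13, #15, #20.
Seated (10 incl. alternates): #1, #2, #5, #6, #12, #14, #16, #17, #18, #19.
Of those, in Zone C: #6 → 1.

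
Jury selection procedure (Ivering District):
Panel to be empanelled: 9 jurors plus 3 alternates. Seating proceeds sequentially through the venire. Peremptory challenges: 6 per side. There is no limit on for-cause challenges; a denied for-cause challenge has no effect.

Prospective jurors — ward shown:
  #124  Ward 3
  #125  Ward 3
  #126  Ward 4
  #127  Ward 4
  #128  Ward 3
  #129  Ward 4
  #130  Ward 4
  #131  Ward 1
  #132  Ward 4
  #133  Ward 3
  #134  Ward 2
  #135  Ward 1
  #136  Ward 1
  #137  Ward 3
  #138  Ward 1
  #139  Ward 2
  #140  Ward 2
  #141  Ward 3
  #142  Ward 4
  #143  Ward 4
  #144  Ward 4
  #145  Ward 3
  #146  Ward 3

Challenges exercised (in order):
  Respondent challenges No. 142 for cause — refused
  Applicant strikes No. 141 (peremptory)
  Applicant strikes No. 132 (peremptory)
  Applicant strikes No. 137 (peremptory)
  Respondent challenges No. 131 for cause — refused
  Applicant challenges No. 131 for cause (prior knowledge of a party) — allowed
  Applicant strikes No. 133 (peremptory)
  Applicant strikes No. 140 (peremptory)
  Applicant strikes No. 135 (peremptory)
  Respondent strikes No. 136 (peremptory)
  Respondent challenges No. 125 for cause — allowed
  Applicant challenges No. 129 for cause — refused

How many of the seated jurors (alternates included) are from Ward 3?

Removed: #125, #131, #132, #133, #135, #136, #137, #140, #141.
Seated (12 incl. alternates): #124, #126, #127, #128, #129, #130, #134, #138, #139, #142, #143, #144.
Of those, in Ward 3: #124, #128 → 2.

2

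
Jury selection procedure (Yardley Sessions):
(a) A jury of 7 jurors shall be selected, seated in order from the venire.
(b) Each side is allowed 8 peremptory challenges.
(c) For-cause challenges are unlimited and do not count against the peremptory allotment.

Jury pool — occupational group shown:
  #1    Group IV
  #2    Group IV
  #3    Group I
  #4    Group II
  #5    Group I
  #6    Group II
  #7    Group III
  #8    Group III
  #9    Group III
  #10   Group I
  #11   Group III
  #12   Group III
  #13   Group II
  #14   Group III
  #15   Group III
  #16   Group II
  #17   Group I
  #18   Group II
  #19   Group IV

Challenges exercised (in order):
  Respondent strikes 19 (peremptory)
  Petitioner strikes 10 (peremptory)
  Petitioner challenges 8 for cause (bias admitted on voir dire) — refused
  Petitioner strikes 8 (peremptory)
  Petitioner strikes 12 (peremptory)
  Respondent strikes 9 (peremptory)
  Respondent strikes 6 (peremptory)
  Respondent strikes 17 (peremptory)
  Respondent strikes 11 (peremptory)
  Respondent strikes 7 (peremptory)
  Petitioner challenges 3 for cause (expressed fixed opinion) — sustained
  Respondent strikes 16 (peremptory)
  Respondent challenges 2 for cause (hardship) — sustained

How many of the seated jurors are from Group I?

Removed: #2, #3, #6, #7, #8, #9, #10, #11, #12, #16, #17, #19.
Seated jurors 1–7: #1, #4, #5, #13, #14, #15, #18.
Of those, in Group I: #5 → 1.

1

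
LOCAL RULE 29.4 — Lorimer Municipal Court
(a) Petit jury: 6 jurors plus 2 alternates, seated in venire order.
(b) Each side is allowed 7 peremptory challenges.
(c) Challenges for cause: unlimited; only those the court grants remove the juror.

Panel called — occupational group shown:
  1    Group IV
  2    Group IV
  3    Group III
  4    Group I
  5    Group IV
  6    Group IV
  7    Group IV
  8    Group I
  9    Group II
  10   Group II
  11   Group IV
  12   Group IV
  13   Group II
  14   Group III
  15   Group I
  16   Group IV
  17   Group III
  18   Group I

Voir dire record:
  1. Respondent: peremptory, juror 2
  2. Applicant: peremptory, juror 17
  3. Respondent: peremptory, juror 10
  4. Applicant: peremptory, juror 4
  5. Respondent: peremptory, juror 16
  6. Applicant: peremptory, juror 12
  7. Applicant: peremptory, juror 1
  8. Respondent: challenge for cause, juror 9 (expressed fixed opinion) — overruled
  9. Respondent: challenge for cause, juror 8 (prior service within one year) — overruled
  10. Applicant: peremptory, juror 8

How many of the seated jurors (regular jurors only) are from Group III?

Removed: #1, #2, #4, #8, #10, #12, #16, #17.
Seated jurors 1–6: #3, #5, #6, #7, #9, #11 (alternates #13, #14 not counted).
Of those, in Group III: #3 → 1.

1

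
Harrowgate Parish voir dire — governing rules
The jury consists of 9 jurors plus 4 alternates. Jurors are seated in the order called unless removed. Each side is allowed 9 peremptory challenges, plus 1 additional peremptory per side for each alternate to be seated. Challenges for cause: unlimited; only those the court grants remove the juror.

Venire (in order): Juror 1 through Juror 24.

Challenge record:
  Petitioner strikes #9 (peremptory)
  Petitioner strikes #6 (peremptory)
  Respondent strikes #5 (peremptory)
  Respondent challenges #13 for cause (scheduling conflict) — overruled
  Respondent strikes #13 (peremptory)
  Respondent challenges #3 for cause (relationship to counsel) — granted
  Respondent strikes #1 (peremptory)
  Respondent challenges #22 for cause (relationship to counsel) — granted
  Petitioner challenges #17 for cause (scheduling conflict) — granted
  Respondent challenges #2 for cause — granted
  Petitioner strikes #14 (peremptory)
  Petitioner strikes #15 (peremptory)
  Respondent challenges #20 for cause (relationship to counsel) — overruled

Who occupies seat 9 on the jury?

19

Removed: #1, #2, #3, #5, #6, #9, #13, #14, #15, #17, #22. (#20 stays — for-cause denied.)
Filling seats in venire order through position 9: #4, #7, #8, #10, #11, #12, #16, #18, #19.
So seat 9 is #19.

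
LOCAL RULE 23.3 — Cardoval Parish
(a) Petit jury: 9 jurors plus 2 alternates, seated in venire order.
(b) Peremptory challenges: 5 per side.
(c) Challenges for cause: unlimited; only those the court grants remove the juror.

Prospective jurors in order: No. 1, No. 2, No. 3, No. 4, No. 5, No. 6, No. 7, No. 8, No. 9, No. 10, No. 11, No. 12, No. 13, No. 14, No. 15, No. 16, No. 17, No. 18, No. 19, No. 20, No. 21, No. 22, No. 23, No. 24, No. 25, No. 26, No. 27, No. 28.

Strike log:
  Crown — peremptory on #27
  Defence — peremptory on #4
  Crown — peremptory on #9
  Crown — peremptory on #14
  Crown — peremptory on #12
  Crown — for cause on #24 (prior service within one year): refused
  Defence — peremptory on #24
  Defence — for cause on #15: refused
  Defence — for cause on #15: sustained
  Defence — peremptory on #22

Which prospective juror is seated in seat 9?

11

Removed: #4, #9, #12, #14, #15, #22, #24, #27.
Seating in order: seats 1–9 → #1, #2, #3, #5, #6, #7, #8, #10, #11; alternates → #13, #16.
So seat 9 is #11.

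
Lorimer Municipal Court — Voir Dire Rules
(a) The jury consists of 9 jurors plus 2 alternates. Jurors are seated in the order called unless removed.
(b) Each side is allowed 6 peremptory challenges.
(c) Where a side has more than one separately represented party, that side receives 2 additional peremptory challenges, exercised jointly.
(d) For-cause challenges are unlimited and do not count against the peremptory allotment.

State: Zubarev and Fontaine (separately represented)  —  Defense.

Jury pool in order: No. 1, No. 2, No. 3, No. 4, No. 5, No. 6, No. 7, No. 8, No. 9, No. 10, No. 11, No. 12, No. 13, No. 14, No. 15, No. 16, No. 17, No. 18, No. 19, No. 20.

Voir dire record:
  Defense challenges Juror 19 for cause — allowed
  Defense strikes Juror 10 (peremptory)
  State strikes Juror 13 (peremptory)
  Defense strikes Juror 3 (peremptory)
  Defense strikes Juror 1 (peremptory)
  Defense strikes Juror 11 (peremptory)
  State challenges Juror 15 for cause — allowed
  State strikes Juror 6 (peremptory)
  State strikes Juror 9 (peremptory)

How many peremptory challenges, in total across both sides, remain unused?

7

State allotment: 6 base + 2 multi-party = 8. Defense allotment: 6.
State peremptories used: #13, #6, #9 — 3 (the for-cause on #15 doesn't count).
Defense peremptories used: #10, #3, #1, #11 — 4 (the for-cause on #19 doesn't count).
Remaining: (8 − 3) + (6 − 4) = 7.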